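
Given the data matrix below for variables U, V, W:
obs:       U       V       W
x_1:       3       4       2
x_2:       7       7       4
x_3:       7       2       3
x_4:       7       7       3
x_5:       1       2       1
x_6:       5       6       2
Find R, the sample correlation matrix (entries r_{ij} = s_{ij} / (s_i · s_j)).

Step 1 — column means:
  mean(U) = (3 + 7 + 7 + 7 + 1 + 5) / 6 = 30/6 = 5
  mean(V) = (4 + 7 + 2 + 7 + 2 + 6) / 6 = 28/6 = 4.6667
  mean(W) = (2 + 4 + 3 + 3 + 1 + 2) / 6 = 15/6 = 2.5

Step 2 — sample variances and covariances s[i,j] = (1/(n-1)) · Σ_k (x_{k,i} - mean_i) · (x_{k,j} - mean_j), with n-1 = 5:
  s[U,U] = ((-2)·(-2) + (2)·(2) + (2)·(2) + (2)·(2) + (-4)·(-4) + (0)·(0)) / 5 = 32/5 = 6.4
  s[U,V] = ((-2)·(-0.6667) + (2)·(2.3333) + (2)·(-2.6667) + (2)·(2.3333) + (-4)·(-2.6667) + (0)·(1.3333)) / 5 = 16/5 = 3.2
  s[U,W] = ((-2)·(-0.5) + (2)·(1.5) + (2)·(0.5) + (2)·(0.5) + (-4)·(-1.5) + (0)·(-0.5)) / 5 = 12/5 = 2.4
  s[V,V] = ((-0.6667)·(-0.6667) + (2.3333)·(2.3333) + (-2.6667)·(-2.6667) + (2.3333)·(2.3333) + (-2.6667)·(-2.6667) + (1.3333)·(1.3333)) / 5 = 27.3333/5 = 5.4667
  s[V,W] = ((-0.6667)·(-0.5) + (2.3333)·(1.5) + (-2.6667)·(0.5) + (2.3333)·(0.5) + (-2.6667)·(-1.5) + (1.3333)·(-0.5)) / 5 = 7/5 = 1.4
  s[W,W] = ((-0.5)·(-0.5) + (1.5)·(1.5) + (0.5)·(0.5) + (0.5)·(0.5) + (-1.5)·(-1.5) + (-0.5)·(-0.5)) / 5 = 5.5/5 = 1.1
  Sample standard deviations s_i = √(s[i,i]):
  s(U) = √(6.4) = 2.5298
  s(V) = √(5.4667) = 2.3381
  s(W) = √(1.1) = 1.0488

Step 3 — r_{ij} = s_{ij} / (s_i · s_j):
  r[U,U] = 1 (diagonal).
  r[U,V] = 3.2 / (2.5298 · 2.3381) = 3.2 / 5.915 = 0.541
  r[U,W] = 2.4 / (2.5298 · 1.0488) = 2.4 / 2.6533 = 0.9045
  r[V,V] = 1 (diagonal).
  r[V,W] = 1.4 / (2.3381 · 1.0488) = 1.4 / 2.4522 = 0.5709
  r[W,W] = 1 (diagonal).

R is symmetric with unit diagonal. Assembling:

R = [[1, 0.541, 0.9045],
 [0.541, 1, 0.5709],
 [0.9045, 0.5709, 1]]


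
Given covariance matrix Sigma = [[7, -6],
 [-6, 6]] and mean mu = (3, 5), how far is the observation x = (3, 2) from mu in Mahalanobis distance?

Step 1 — centre the observation: (x - mu) = (0, -3).

Step 2 — invert Sigma. det(Sigma) = 7·6 - (-6)² = 6.
  Sigma^{-1} = (1/det) · [[d, -b], [-b, a]] = [[1, 1],
 [1, 1.1667]].

Step 3 — form the quadratic (x - mu)^T · Sigma^{-1} · (x - mu):
  Sigma^{-1} · (x - mu) = (-3, -3.5).
  (x - mu)^T · [Sigma^{-1} · (x - mu)] = (0)·(-3) + (-3)·(-3.5) = 10.5.

Step 4 — take square root: d = √(10.5) ≈ 3.2404.

d(x, mu) = √(10.5) ≈ 3.2404


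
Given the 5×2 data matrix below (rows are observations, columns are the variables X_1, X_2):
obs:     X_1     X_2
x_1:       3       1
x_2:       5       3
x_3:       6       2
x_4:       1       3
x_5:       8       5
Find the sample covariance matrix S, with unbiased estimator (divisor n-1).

Step 1 — column means:
  mean(X_1) = (3 + 5 + 6 + 1 + 8) / 5 = 23/5 = 4.6
  mean(X_2) = (1 + 3 + 2 + 3 + 5) / 5 = 14/5 = 2.8

Step 2 — sample covariance S[i,j] = (1/(n-1)) · Σ_k (x_{k,i} - mean_i) · (x_{k,j} - mean_j), with n-1 = 4.
  S[X_1,X_1] = ((-1.6)·(-1.6) + (0.4)·(0.4) + (1.4)·(1.4) + (-3.6)·(-3.6) + (3.4)·(3.4)) / 4 = 29.2/4 = 7.3
  S[X_1,X_2] = ((-1.6)·(-1.8) + (0.4)·(0.2) + (1.4)·(-0.8) + (-3.6)·(0.2) + (3.4)·(2.2)) / 4 = 8.6/4 = 2.15
  S[X_2,X_2] = ((-1.8)·(-1.8) + (0.2)·(0.2) + (-0.8)·(-0.8) + (0.2)·(0.2) + (2.2)·(2.2)) / 4 = 8.8/4 = 2.2

S is symmetric (S[j,i] = S[i,j]). Assembling:

S = [[7.3, 2.15],
 [2.15, 2.2]]


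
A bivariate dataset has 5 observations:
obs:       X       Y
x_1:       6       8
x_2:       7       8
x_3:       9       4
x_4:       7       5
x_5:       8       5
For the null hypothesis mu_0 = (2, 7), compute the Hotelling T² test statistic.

Step 1 — sample mean vector:
  mean(X) = (6 + 7 + 9 + 7 + 8) / 5 = 37/5 = 7.4
  mean(Y) = (8 + 8 + 4 + 5 + 5) / 5 = 30/5 = 6
  x̄ = (7.4, 6),  deviation x̄ - mu_0 = (7.4, 6) - (2, 7) = (5.4, -1).

Step 2 — sample covariance matrix, S[i,j] = (1/(n-1)) · Σ_k (x_{k,i} - mean_i) · (x_{k,j} - mean_j), divisor n-1 = 4:
  S[X,X] = ((-1.4)·(-1.4) + (-0.4)·(-0.4) + (1.6)·(1.6) + (-0.4)·(-0.4) + (0.6)·(0.6)) / 4 = 5.2/4 = 1.3
  S[X,Y] = ((-1.4)·(2) + (-0.4)·(2) + (1.6)·(-2) + (-0.4)·(-1) + (0.6)·(-1)) / 4 = -7/4 = -1.75
  S[Y,Y] = ((2)·(2) + (2)·(2) + (-2)·(-2) + (-1)·(-1) + (-1)·(-1)) / 4 = 14/4 = 3.5
  S = [[1.3, -1.75],
 [-1.75, 3.5]].

Step 3 — invert S. det(S) = 1.3·3.5 - (-1.75)² = 1.4875.
  S^{-1} = (1/det) · [[d, -b], [-b, a]] = [[2.3529, 1.1765],
 [1.1765, 0.8739]].

Step 4 — quadratic form (x̄ - mu_0)^T · S^{-1} · (x̄ - mu_0):
  S^{-1} · (x̄ - mu_0) = (11.5294, 5.479),
  (x̄ - mu_0)^T · [...] = (5.4)·(11.5294) + (-1)·(5.479) = 56.7798.

Step 5 — scale by n: T² = 5 · 56.7798 = 283.8992.

T² ≈ 283.8992


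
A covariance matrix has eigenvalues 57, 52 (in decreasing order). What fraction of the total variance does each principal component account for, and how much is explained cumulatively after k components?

Step 1 — total variance = trace(Sigma) = Σ λ_i = 57 + 52 = 109.

Step 2 — fraction explained by component i = λ_i / Σ λ:
  PC1: 57/109 = 0.5229
  PC2: 52/109 = 0.4771

Step 3 — cumulative fraction after k components = (λ_1 + ... + λ_k) / Σ λ:
  k = 1: 57/109 = 0.5229
  k = 2: (57 + 52)/109 = 109/109 = 1

Summary (fraction, with percent):

explained: PC1 0.5229 (52.29%), PC2 0.4771 (47.71%);  cumulative: 0.5229, 1


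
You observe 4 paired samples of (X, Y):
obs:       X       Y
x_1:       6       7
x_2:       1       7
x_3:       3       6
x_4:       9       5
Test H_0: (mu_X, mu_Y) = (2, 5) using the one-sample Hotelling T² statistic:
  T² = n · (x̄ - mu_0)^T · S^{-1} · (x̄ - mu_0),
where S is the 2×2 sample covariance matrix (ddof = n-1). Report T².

Step 1 — sample mean vector:
  mean(X) = (6 + 1 + 3 + 9) / 4 = 19/4 = 4.75
  mean(Y) = (7 + 7 + 6 + 5) / 4 = 25/4 = 6.25
  x̄ = (4.75, 6.25),  deviation x̄ - mu_0 = (4.75, 6.25) - (2, 5) = (2.75, 1.25).

Step 2 — sample covariance matrix, S[i,j] = (1/(n-1)) · Σ_k (x_{k,i} - mean_i) · (x_{k,j} - mean_j), divisor n-1 = 3:
  S[X,X] = ((1.25)·(1.25) + (-3.75)·(-3.75) + (-1.75)·(-1.75) + (4.25)·(4.25)) / 3 = 36.75/3 = 12.25
  S[X,Y] = ((1.25)·(0.75) + (-3.75)·(0.75) + (-1.75)·(-0.25) + (4.25)·(-1.25)) / 3 = -6.75/3 = -2.25
  S[Y,Y] = ((0.75)·(0.75) + (0.75)·(0.75) + (-0.25)·(-0.25) + (-1.25)·(-1.25)) / 3 = 2.75/3 = 0.9167
  S = [[12.25, -2.25],
 [-2.25, 0.9167]].

Step 3 — invert S. det(S) = 12.25·0.9167 - (-2.25)² = 6.1667.
  S^{-1} = (1/det) · [[d, -b], [-b, a]] = [[0.1486, 0.3649],
 [0.3649, 1.9865]].

Step 4 — quadratic form (x̄ - mu_0)^T · S^{-1} · (x̄ - mu_0):
  S^{-1} · (x̄ - mu_0) = (0.8649, 3.4865),
  (x̄ - mu_0)^T · [...] = (2.75)·(0.8649) + (1.25)·(3.4865) = 6.7365.

Step 5 — scale by n: T² = 4 · 6.7365 = 26.9459.

T² ≈ 26.9459


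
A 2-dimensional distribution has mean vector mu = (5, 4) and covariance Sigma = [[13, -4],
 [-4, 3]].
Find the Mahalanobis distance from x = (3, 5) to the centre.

Step 1 — centre the observation: (x - mu) = (-2, 1).

Step 2 — invert Sigma. det(Sigma) = 13·3 - (-4)² = 23.
  Sigma^{-1} = (1/det) · [[d, -b], [-b, a]] = [[0.1304, 0.1739],
 [0.1739, 0.5652]].

Step 3 — form the quadratic (x - mu)^T · Sigma^{-1} · (x - mu):
  Sigma^{-1} · (x - mu) = (-0.087, 0.2174).
  (x - mu)^T · [Sigma^{-1} · (x - mu)] = (-2)·(-0.087) + (1)·(0.2174) = 0.3913.

Step 4 — take square root: d = √(0.3913) ≈ 0.6255.

d(x, mu) = √(0.3913) ≈ 0.6255


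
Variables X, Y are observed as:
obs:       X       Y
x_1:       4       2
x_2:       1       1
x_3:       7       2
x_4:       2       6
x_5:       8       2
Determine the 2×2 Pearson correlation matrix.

Step 1 — column means:
  mean(X) = (4 + 1 + 7 + 2 + 8) / 5 = 22/5 = 4.4
  mean(Y) = (2 + 1 + 2 + 6 + 2) / 5 = 13/5 = 2.6

Step 2 — sample variances and covariances s[i,j] = (1/(n-1)) · Σ_k (x_{k,i} - mean_i) · (x_{k,j} - mean_j), with n-1 = 4:
  s[X,X] = ((-0.4)·(-0.4) + (-3.4)·(-3.4) + (2.6)·(2.6) + (-2.4)·(-2.4) + (3.6)·(3.6)) / 4 = 37.2/4 = 9.3
  s[X,Y] = ((-0.4)·(-0.6) + (-3.4)·(-1.6) + (2.6)·(-0.6) + (-2.4)·(3.4) + (3.6)·(-0.6)) / 4 = -6.2/4 = -1.55
  s[Y,Y] = ((-0.6)·(-0.6) + (-1.6)·(-1.6) + (-0.6)·(-0.6) + (3.4)·(3.4) + (-0.6)·(-0.6)) / 4 = 15.2/4 = 3.8
  Sample standard deviations s_i = √(s[i,i]):
  s(X) = √(9.3) = 3.0496
  s(Y) = √(3.8) = 1.9494

Step 3 — r_{ij} = s_{ij} / (s_i · s_j):
  r[X,X] = 1 (diagonal).
  r[X,Y] = -1.55 / (3.0496 · 1.9494) = -1.55 / 5.9447 = -0.2607
  r[Y,Y] = 1 (diagonal).

R is symmetric with unit diagonal. Assembling:

R = [[1, -0.2607],
 [-0.2607, 1]]


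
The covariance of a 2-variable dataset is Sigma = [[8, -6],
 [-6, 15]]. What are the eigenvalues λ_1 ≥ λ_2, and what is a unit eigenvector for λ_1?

Step 1 — characteristic polynomial of 2×2 Sigma:
  det(Sigma - λI) = λ² - trace · λ + det = 0.
  trace = 8 + 15 = 23, det = 8·15 - (-6)² = 84.
Step 2 — discriminant:
  Δ = trace² - 4·det = 529 - 336 = 193.
Step 3 — eigenvalues:
  λ = (trace ± √Δ)/2 = (23 ± 13.8924)/2,
  λ_1 = 18.4462,  λ_2 = 4.5538.

Step 4 — unit eigenvector for λ_1: solve (Sigma - λ_1 I)v = 0. First row:
  (8 - 18.4462)·v_x + (-6)·v_y = 0, i.e. (-10.4462)·v_x + (-6)·v_y = 0,
  so v ∝ (b, λ_1 - a) = (-6, 10.4462); multiply by -1 so the first entry is positive: u = (6, -10.4462).
  ||u|| = √((6)² + (-10.4462)²) = √(145.1236) ≈ 12.0467,
  v_1 = u/||u|| ≈ (0.4981, -0.8671) (||v_1|| = 1).

λ_1 = 18.4462,  λ_2 = 4.5538;  v_1 ≈ (0.4981, -0.8671)


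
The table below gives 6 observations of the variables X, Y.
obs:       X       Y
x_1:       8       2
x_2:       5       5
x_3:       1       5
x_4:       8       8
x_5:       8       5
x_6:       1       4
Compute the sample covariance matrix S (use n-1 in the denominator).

Step 1 — column means:
  mean(X) = (8 + 5 + 1 + 8 + 8 + 1) / 6 = 31/6 = 5.1667
  mean(Y) = (2 + 5 + 5 + 8 + 5 + 4) / 6 = 29/6 = 4.8333

Step 2 — sample covariance S[i,j] = (1/(n-1)) · Σ_k (x_{k,i} - mean_i) · (x_{k,j} - mean_j), with n-1 = 5.
  S[X,X] = ((2.8333)·(2.8333) + (-0.1667)·(-0.1667) + (-4.1667)·(-4.1667) + (2.8333)·(2.8333) + (2.8333)·(2.8333) + (-4.1667)·(-4.1667)) / 5 = 58.8333/5 = 11.7667
  S[X,Y] = ((2.8333)·(-2.8333) + (-0.1667)·(0.1667) + (-4.1667)·(0.1667) + (2.8333)·(3.1667) + (2.8333)·(0.1667) + (-4.1667)·(-0.8333)) / 5 = 4.1667/5 = 0.8333
  S[Y,Y] = ((-2.8333)·(-2.8333) + (0.1667)·(0.1667) + (0.1667)·(0.1667) + (3.1667)·(3.1667) + (0.1667)·(0.1667) + (-0.8333)·(-0.8333)) / 5 = 18.8333/5 = 3.7667

S is symmetric (S[j,i] = S[i,j]). Assembling:

S = [[11.7667, 0.8333],
 [0.8333, 3.7667]]


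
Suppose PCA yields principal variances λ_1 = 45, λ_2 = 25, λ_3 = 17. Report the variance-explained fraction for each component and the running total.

Step 1 — total variance = trace(Sigma) = Σ λ_i = 45 + 25 + 17 = 87.

Step 2 — fraction explained by component i = λ_i / Σ λ:
  PC1: 45/87 = 0.5172
  PC2: 25/87 = 0.2874
  PC3: 17/87 = 0.1954

Step 3 — cumulative fraction after k components = (λ_1 + ... + λ_k) / Σ λ:
  k = 1: 45/87 = 0.5172
  k = 2: (45 + 25)/87 = 70/87 = 0.8046
  k = 3: (45 + 25 + 17)/87 = 87/87 = 1

Summary (fraction, with percent):

explained: PC1 0.5172 (51.72%), PC2 0.2874 (28.74%), PC3 0.1954 (19.54%);  cumulative: 0.5172, 0.8046, 1


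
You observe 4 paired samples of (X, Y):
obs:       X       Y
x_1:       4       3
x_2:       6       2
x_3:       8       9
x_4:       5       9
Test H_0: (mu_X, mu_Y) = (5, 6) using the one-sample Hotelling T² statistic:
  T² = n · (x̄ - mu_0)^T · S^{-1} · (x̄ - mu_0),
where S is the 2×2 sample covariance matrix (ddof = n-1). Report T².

Step 1 — sample mean vector:
  mean(X) = (4 + 6 + 8 + 5) / 4 = 23/4 = 5.75
  mean(Y) = (3 + 2 + 9 + 9) / 4 = 23/4 = 5.75
  x̄ = (5.75, 5.75),  deviation x̄ - mu_0 = (5.75, 5.75) - (5, 6) = (0.75, -0.25).

Step 2 — sample covariance matrix, S[i,j] = (1/(n-1)) · Σ_k (x_{k,i} - mean_i) · (x_{k,j} - mean_j), divisor n-1 = 3:
  S[X,X] = ((-1.75)·(-1.75) + (0.25)·(0.25) + (2.25)·(2.25) + (-0.75)·(-0.75)) / 3 = 8.75/3 = 2.9167
  S[X,Y] = ((-1.75)·(-2.75) + (0.25)·(-3.75) + (2.25)·(3.25) + (-0.75)·(3.25)) / 3 = 8.75/3 = 2.9167
  S[Y,Y] = ((-2.75)·(-2.75) + (-3.75)·(-3.75) + (3.25)·(3.25) + (3.25)·(3.25)) / 3 = 42.75/3 = 14.25
  S = [[2.9167, 2.9167],
 [2.9167, 14.25]].

Step 3 — invert S. det(S) = 2.9167·14.25 - (2.9167)² = 33.0556.
  S^{-1} = (1/det) · [[d, -b], [-b, a]] = [[0.4311, -0.0882],
 [-0.0882, 0.0882]].

Step 4 — quadratic form (x̄ - mu_0)^T · S^{-1} · (x̄ - mu_0):
  S^{-1} · (x̄ - mu_0) = (0.3454, -0.0882),
  (x̄ - mu_0)^T · [...] = (0.75)·(0.3454) + (-0.25)·(-0.0882) = 0.2811.

Step 5 — scale by n: T² = 4 · 0.2811 = 1.1244.

T² ≈ 1.1244


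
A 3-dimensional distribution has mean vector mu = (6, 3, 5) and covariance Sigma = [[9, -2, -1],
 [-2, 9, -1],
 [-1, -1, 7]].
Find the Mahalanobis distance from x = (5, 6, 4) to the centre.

Step 1 — centre the observation: (x - mu) = (-1, 3, -1).

Step 2 — invert Sigma (cofactor / det for 3×3, or solve directly):
  Sigma^{-1} = [[0.1199, 0.029, 0.0213],
 [0.029, 0.1199, 0.0213],
 [0.0213, 0.0213, 0.1489]].

Step 3 — form the quadratic (x - mu)^T · Sigma^{-1} · (x - mu):
  Sigma^{-1} · (x - mu) = (-0.0542, 0.3095, -0.1064).
  (x - mu)^T · [Sigma^{-1} · (x - mu)] = (-1)·(-0.0542) + (3)·(0.3095) + (-1)·(-0.1064) = 1.089.

Step 4 — take square root: d = √(1.089) ≈ 1.0435.

d(x, mu) = √(1.089) ≈ 1.0435


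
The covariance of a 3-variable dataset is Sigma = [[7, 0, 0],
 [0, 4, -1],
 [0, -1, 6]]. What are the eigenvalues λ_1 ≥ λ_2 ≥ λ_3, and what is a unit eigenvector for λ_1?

Step 1 — characteristic polynomial p(λ) = det(λI - Sigma) = λ³ - tr·λ² + c_1·λ - det, where tr = trace, c_1 = sum of the principal 2×2 minors, det = det(Sigma):
  tr = 7 + 4 + 6 = 17,
  c_1 = (7·4 - (0)²) + (7·6 - (0)²) + (4·6 - (-1)²) = 28 + 42 + 23 = 93,
  det = 7·(4·6 - (-1)²) - (0)·((0)·6 - (-1)·(0)) + (0)·((0)·(-1) - 4·(0)) = 7·(23) - (0)·(0) + (0)·(0) = 161.
  So p(λ) = λ³ - 17λ² + 93λ - 161.
Step 2 — look for an integer root (rational root theorem: any rational root is an integer divisor of 161). Testing λ = 7:
  p(7) = 343 - 833 + 651 - 161 = 0  ✓
  Dividing out (λ - 7): p(λ) = (λ - 7)(λ² - 10λ + 23).
Step 3 — remaining eigenvalues from the quadratic λ² - 10λ + 23 = 0:
  Δ = 10² - 4·23 = 100 - 92 = 8,  λ = (10 ± √8)/2 = (10 ± 2.8284)/2 ≈ 6.4142 or 3.5858.
  Sorted: λ_1 = 7,  λ_2 = 6.4142,  λ_3 = 3.5858  (check: sum = 17 = tr ✓).

Step 4 — unit eigenvector for λ_1 = 7: v spans the null space of (Sigma - λ_1 I), whose rows are
  r_1 = (0, 0, 0),  r_2 = (0, -3, -1),  r_3 = (0, -1, -1).
  v is orthogonal to every row, so take v ∝ r_2 × r_3 = ((-3)·(-1) - (-1)·(-1), (-1)·(0) - (0)·(-1), (0)·(-1) - (-3)·(0)) = (2, 0, 0).
  Rescale (divide by 2): u = (1, 0, 0).
  ||u|| = √((1)² + (0)² + (0)²) = √(1) = 1,  v_1 = u/||u|| ≈ (1, 0, 0) (||v_1|| = 1).

λ_1 = 7,  λ_2 = 6.4142,  λ_3 = 3.5858;  v_1 ≈ (1, 0, 0)


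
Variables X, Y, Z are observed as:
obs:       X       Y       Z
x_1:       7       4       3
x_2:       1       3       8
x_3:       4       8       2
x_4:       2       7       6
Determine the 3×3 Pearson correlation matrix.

Step 1 — column means:
  mean(X) = (7 + 1 + 4 + 2) / 4 = 14/4 = 3.5
  mean(Y) = (4 + 3 + 8 + 7) / 4 = 22/4 = 5.5
  mean(Z) = (3 + 8 + 2 + 6) / 4 = 19/4 = 4.75

Step 2 — sample variances and covariances s[i,j] = (1/(n-1)) · Σ_k (x_{k,i} - mean_i) · (x_{k,j} - mean_j), with n-1 = 3:
  s[X,X] = ((3.5)·(3.5) + (-2.5)·(-2.5) + (0.5)·(0.5) + (-1.5)·(-1.5)) / 3 = 21/3 = 7
  s[X,Y] = ((3.5)·(-1.5) + (-2.5)·(-2.5) + (0.5)·(2.5) + (-1.5)·(1.5)) / 3 = 0/3 = 0
  s[X,Z] = ((3.5)·(-1.75) + (-2.5)·(3.25) + (0.5)·(-2.75) + (-1.5)·(1.25)) / 3 = -17.5/3 = -5.8333
  s[Y,Y] = ((-1.5)·(-1.5) + (-2.5)·(-2.5) + (2.5)·(2.5) + (1.5)·(1.5)) / 3 = 17/3 = 5.6667
  s[Y,Z] = ((-1.5)·(-1.75) + (-2.5)·(3.25) + (2.5)·(-2.75) + (1.5)·(1.25)) / 3 = -10.5/3 = -3.5
  s[Z,Z] = ((-1.75)·(-1.75) + (3.25)·(3.25) + (-2.75)·(-2.75) + (1.25)·(1.25)) / 3 = 22.75/3 = 7.5833
  Sample standard deviations s_i = √(s[i,i]):
  s(X) = √(7) = 2.6458
  s(Y) = √(5.6667) = 2.3805
  s(Z) = √(7.5833) = 2.7538

Step 3 — r_{ij} = s_{ij} / (s_i · s_j):
  r[X,X] = 1 (diagonal).
  r[X,Y] = 0 / (2.6458 · 2.3805) = 0 / 6.2981 = 0
  r[X,Z] = -5.8333 / (2.6458 · 2.7538) = -5.8333 / 7.2858 = -0.8006
  r[Y,Y] = 1 (diagonal).
  r[Y,Z] = -3.5 / (2.3805 · 2.7538) = -3.5 / 6.5553 = -0.5339
  r[Z,Z] = 1 (diagonal).

R is symmetric with unit diagonal. Assembling:

R = [[1, 0, -0.8006],
 [0, 1, -0.5339],
 [-0.8006, -0.5339, 1]]


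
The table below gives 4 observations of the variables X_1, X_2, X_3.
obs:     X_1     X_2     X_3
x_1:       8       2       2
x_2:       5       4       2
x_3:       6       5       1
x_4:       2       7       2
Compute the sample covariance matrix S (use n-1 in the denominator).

Step 1 — column means:
  mean(X_1) = (8 + 5 + 6 + 2) / 4 = 21/4 = 5.25
  mean(X_2) = (2 + 4 + 5 + 7) / 4 = 18/4 = 4.5
  mean(X_3) = (2 + 2 + 1 + 2) / 4 = 7/4 = 1.75

Step 2 — sample covariance S[i,j] = (1/(n-1)) · Σ_k (x_{k,i} - mean_i) · (x_{k,j} - mean_j), with n-1 = 3.
  S[X_1,X_1] = ((2.75)·(2.75) + (-0.25)·(-0.25) + (0.75)·(0.75) + (-3.25)·(-3.25)) / 3 = 18.75/3 = 6.25
  S[X_1,X_2] = ((2.75)·(-2.5) + (-0.25)·(-0.5) + (0.75)·(0.5) + (-3.25)·(2.5)) / 3 = -14.5/3 = -4.8333
  S[X_1,X_3] = ((2.75)·(0.25) + (-0.25)·(0.25) + (0.75)·(-0.75) + (-3.25)·(0.25)) / 3 = -0.75/3 = -0.25
  S[X_2,X_2] = ((-2.5)·(-2.5) + (-0.5)·(-0.5) + (0.5)·(0.5) + (2.5)·(2.5)) / 3 = 13/3 = 4.3333
  S[X_2,X_3] = ((-2.5)·(0.25) + (-0.5)·(0.25) + (0.5)·(-0.75) + (2.5)·(0.25)) / 3 = -0.5/3 = -0.1667
  S[X_3,X_3] = ((0.25)·(0.25) + (0.25)·(0.25) + (-0.75)·(-0.75) + (0.25)·(0.25)) / 3 = 0.75/3 = 0.25

S is symmetric (S[j,i] = S[i,j]). Assembling:

S = [[6.25, -4.8333, -0.25],
 [-4.8333, 4.3333, -0.1667],
 [-0.25, -0.1667, 0.25]]


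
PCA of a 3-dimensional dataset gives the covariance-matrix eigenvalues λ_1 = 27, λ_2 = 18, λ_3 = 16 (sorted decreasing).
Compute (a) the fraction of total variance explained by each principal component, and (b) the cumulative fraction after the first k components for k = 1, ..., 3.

Step 1 — total variance = trace(Sigma) = Σ λ_i = 27 + 18 + 16 = 61.

Step 2 — fraction explained by component i = λ_i / Σ λ:
  PC1: 27/61 = 0.4426
  PC2: 18/61 = 0.2951
  PC3: 16/61 = 0.2623

Step 3 — cumulative fraction after k components = (λ_1 + ... + λ_k) / Σ λ:
  k = 1: 27/61 = 0.4426
  k = 2: (27 + 18)/61 = 45/61 = 0.7377
  k = 3: (27 + 18 + 16)/61 = 61/61 = 1

Summary (fraction, with percent):

explained: PC1 0.4426 (44.26%), PC2 0.2951 (29.51%), PC3 0.2623 (26.23%);  cumulative: 0.4426, 0.7377, 1


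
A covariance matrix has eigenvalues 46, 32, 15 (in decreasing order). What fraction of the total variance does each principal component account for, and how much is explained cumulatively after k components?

Step 1 — total variance = trace(Sigma) = Σ λ_i = 46 + 32 + 15 = 93.

Step 2 — fraction explained by component i = λ_i / Σ λ:
  PC1: 46/93 = 0.4946
  PC2: 32/93 = 0.3441
  PC3: 15/93 = 0.1613

Step 3 — cumulative fraction after k components = (λ_1 + ... + λ_k) / Σ λ:
  k = 1: 46/93 = 0.4946
  k = 2: (46 + 32)/93 = 78/93 = 0.8387
  k = 3: (46 + 32 + 15)/93 = 93/93 = 1

Summary (fraction, with percent):

explained: PC1 0.4946 (49.46%), PC2 0.3441 (34.41%), PC3 0.1613 (16.13%);  cumulative: 0.4946, 0.8387, 1


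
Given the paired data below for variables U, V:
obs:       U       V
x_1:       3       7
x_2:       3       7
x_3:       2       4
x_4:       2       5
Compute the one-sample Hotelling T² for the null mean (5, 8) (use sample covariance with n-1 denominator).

Step 1 — sample mean vector:
  mean(U) = (3 + 3 + 2 + 2) / 4 = 10/4 = 2.5
  mean(V) = (7 + 7 + 4 + 5) / 4 = 23/4 = 5.75
  x̄ = (2.5, 5.75),  deviation x̄ - mu_0 = (2.5, 5.75) - (5, 8) = (-2.5, -2.25).

Step 2 — sample covariance matrix, S[i,j] = (1/(n-1)) · Σ_k (x_{k,i} - mean_i) · (x_{k,j} - mean_j), divisor n-1 = 3:
  S[U,U] = ((0.5)·(0.5) + (0.5)·(0.5) + (-0.5)·(-0.5) + (-0.5)·(-0.5)) / 3 = 1/3 = 0.3333
  S[U,V] = ((0.5)·(1.25) + (0.5)·(1.25) + (-0.5)·(-1.75) + (-0.5)·(-0.75)) / 3 = 2.5/3 = 0.8333
  S[V,V] = ((1.25)·(1.25) + (1.25)·(1.25) + (-1.75)·(-1.75) + (-0.75)·(-0.75)) / 3 = 6.75/3 = 2.25
  S = [[0.3333, 0.8333],
 [0.8333, 2.25]].

Step 3 — invert S. det(S) = 0.3333·2.25 - (0.8333)² = 0.0556.
  S^{-1} = (1/det) · [[d, -b], [-b, a]] = [[40.5, -15],
 [-15, 6]].

Step 4 — quadratic form (x̄ - mu_0)^T · S^{-1} · (x̄ - mu_0):
  S^{-1} · (x̄ - mu_0) = (-67.5, 24),
  (x̄ - mu_0)^T · [...] = (-2.5)·(-67.5) + (-2.25)·(24) = 114.75.

Step 5 — scale by n: T² = 4 · 114.75 = 459.

T² ≈ 459


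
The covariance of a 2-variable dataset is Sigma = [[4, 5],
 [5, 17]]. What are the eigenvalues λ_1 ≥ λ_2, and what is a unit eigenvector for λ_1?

Step 1 — characteristic polynomial of 2×2 Sigma:
  det(Sigma - λI) = λ² - trace · λ + det = 0.
  trace = 4 + 17 = 21, det = 4·17 - (5)² = 43.
Step 2 — discriminant:
  Δ = trace² - 4·det = 441 - 172 = 269.
Step 3 — eigenvalues:
  λ = (trace ± √Δ)/2 = (21 ± 16.4012)/2,
  λ_1 = 18.7006,  λ_2 = 2.2994.

Step 4 — unit eigenvector for λ_1: solve (Sigma - λ_1 I)v = 0. First row:
  (4 - 18.7006)·v_x + (5)·v_y = 0, i.e. (-14.7006)·v_x + (5)·v_y = 0,
  so v ∝ (b, λ_1 - a) = (5, 14.7006) = u.
  ||u|| = √((5)² + (14.7006)²) = √(241.1079) ≈ 15.5277,
  v_1 = u/||u|| ≈ (0.322, 0.9467) (||v_1|| = 1).

λ_1 = 18.7006,  λ_2 = 2.2994;  v_1 ≈ (0.322, 0.9467)


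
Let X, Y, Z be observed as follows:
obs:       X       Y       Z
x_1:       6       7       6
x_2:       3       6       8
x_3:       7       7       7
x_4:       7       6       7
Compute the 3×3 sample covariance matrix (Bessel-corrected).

Step 1 — column means:
  mean(X) = (6 + 3 + 7 + 7) / 4 = 23/4 = 5.75
  mean(Y) = (7 + 6 + 7 + 6) / 4 = 26/4 = 6.5
  mean(Z) = (6 + 8 + 7 + 7) / 4 = 28/4 = 7

Step 2 — sample covariance S[i,j] = (1/(n-1)) · Σ_k (x_{k,i} - mean_i) · (x_{k,j} - mean_j), with n-1 = 3.
  S[X,X] = ((0.25)·(0.25) + (-2.75)·(-2.75) + (1.25)·(1.25) + (1.25)·(1.25)) / 3 = 10.75/3 = 3.5833
  S[X,Y] = ((0.25)·(0.5) + (-2.75)·(-0.5) + (1.25)·(0.5) + (1.25)·(-0.5)) / 3 = 1.5/3 = 0.5
  S[X,Z] = ((0.25)·(-1) + (-2.75)·(1) + (1.25)·(0) + (1.25)·(0)) / 3 = -3/3 = -1
  S[Y,Y] = ((0.5)·(0.5) + (-0.5)·(-0.5) + (0.5)·(0.5) + (-0.5)·(-0.5)) / 3 = 1/3 = 0.3333
  S[Y,Z] = ((0.5)·(-1) + (-0.5)·(1) + (0.5)·(0) + (-0.5)·(0)) / 3 = -1/3 = -0.3333
  S[Z,Z] = ((-1)·(-1) + (1)·(1) + (0)·(0) + (0)·(0)) / 3 = 2/3 = 0.6667

S is symmetric (S[j,i] = S[i,j]). Assembling:

S = [[3.5833, 0.5, -1],
 [0.5, 0.3333, -0.3333],
 [-1, -0.3333, 0.6667]]


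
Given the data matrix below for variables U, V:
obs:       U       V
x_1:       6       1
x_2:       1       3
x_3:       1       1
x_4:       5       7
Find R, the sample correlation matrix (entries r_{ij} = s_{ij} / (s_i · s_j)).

Step 1 — column means:
  mean(U) = (6 + 1 + 1 + 5) / 4 = 13/4 = 3.25
  mean(V) = (1 + 3 + 1 + 7) / 4 = 12/4 = 3

Step 2 — sample variances and covariances s[i,j] = (1/(n-1)) · Σ_k (x_{k,i} - mean_i) · (x_{k,j} - mean_j), with n-1 = 3:
  s[U,U] = ((2.75)·(2.75) + (-2.25)·(-2.25) + (-2.25)·(-2.25) + (1.75)·(1.75)) / 3 = 20.75/3 = 6.9167
  s[U,V] = ((2.75)·(-2) + (-2.25)·(0) + (-2.25)·(-2) + (1.75)·(4)) / 3 = 6/3 = 2
  s[V,V] = ((-2)·(-2) + (0)·(0) + (-2)·(-2) + (4)·(4)) / 3 = 24/3 = 8
  Sample standard deviations s_i = √(s[i,i]):
  s(U) = √(6.9167) = 2.63
  s(V) = √(8) = 2.8284

Step 3 — r_{ij} = s_{ij} / (s_i · s_j):
  r[U,U] = 1 (diagonal).
  r[U,V] = 2 / (2.63 · 2.8284) = 2 / 7.4386 = 0.2689
  r[V,V] = 1 (diagonal).

R is symmetric with unit diagonal. Assembling:

R = [[1, 0.2689],
 [0.2689, 1]]


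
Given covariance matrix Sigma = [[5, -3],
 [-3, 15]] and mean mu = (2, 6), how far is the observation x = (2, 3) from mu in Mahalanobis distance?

Step 1 — centre the observation: (x - mu) = (0, -3).

Step 2 — invert Sigma. det(Sigma) = 5·15 - (-3)² = 66.
  Sigma^{-1} = (1/det) · [[d, -b], [-b, a]] = [[0.2273, 0.0455],
 [0.0455, 0.0758]].

Step 3 — form the quadratic (x - mu)^T · Sigma^{-1} · (x - mu):
  Sigma^{-1} · (x - mu) = (-0.1364, -0.2273).
  (x - mu)^T · [Sigma^{-1} · (x - mu)] = (0)·(-0.1364) + (-3)·(-0.2273) = 0.6818.

Step 4 — take square root: d = √(0.6818) ≈ 0.8257.

d(x, mu) = √(0.6818) ≈ 0.8257


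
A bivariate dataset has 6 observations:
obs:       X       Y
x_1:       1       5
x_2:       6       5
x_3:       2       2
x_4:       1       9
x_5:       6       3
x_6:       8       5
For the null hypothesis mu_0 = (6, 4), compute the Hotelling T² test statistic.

Step 1 — sample mean vector:
  mean(X) = (1 + 6 + 2 + 1 + 6 + 8) / 6 = 24/6 = 4
  mean(Y) = (5 + 5 + 2 + 9 + 3 + 5) / 6 = 29/6 = 4.8333
  x̄ = (4, 4.8333),  deviation x̄ - mu_0 = (4, 4.8333) - (6, 4) = (-2, 0.8333).

Step 2 — sample covariance matrix, S[i,j] = (1/(n-1)) · Σ_k (x_{k,i} - mean_i) · (x_{k,j} - mean_j), divisor n-1 = 5:
  S[X,X] = ((-3)·(-3) + (2)·(2) + (-2)·(-2) + (-3)·(-3) + (2)·(2) + (4)·(4)) / 5 = 46/5 = 9.2
  S[X,Y] = ((-3)·(0.1667) + (2)·(0.1667) + (-2)·(-2.8333) + (-3)·(4.1667) + (2)·(-1.8333) + (4)·(0.1667)) / 5 = -10/5 = -2
  S[Y,Y] = ((0.1667)·(0.1667) + (0.1667)·(0.1667) + (-2.8333)·(-2.8333) + (4.1667)·(4.1667) + (-1.8333)·(-1.8333) + (0.1667)·(0.1667)) / 5 = 28.8333/5 = 5.7667
  S = [[9.2, -2],
 [-2, 5.7667]].

Step 3 — invert S. det(S) = 9.2·5.7667 - (-2)² = 49.0533.
  S^{-1} = (1/det) · [[d, -b], [-b, a]] = [[0.1176, 0.0408],
 [0.0408, 0.1876]].

Step 4 — quadratic form (x̄ - mu_0)^T · S^{-1} · (x̄ - mu_0):
  S^{-1} · (x̄ - mu_0) = (-0.2011, 0.0747),
  (x̄ - mu_0)^T · [...] = (-2)·(-0.2011) + (0.8333)·(0.0747) = 0.4646.

Step 5 — scale by n: T² = 6 · 0.4646 = 2.7874.

T² ≈ 2.7874


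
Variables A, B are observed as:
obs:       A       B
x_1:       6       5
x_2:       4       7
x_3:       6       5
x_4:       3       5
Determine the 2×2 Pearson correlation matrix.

Step 1 — column means:
  mean(A) = (6 + 4 + 6 + 3) / 4 = 19/4 = 4.75
  mean(B) = (5 + 7 + 5 + 5) / 4 = 22/4 = 5.5

Step 2 — sample variances and covariances s[i,j] = (1/(n-1)) · Σ_k (x_{k,i} - mean_i) · (x_{k,j} - mean_j), with n-1 = 3:
  s[A,A] = ((1.25)·(1.25) + (-0.75)·(-0.75) + (1.25)·(1.25) + (-1.75)·(-1.75)) / 3 = 6.75/3 = 2.25
  s[A,B] = ((1.25)·(-0.5) + (-0.75)·(1.5) + (1.25)·(-0.5) + (-1.75)·(-0.5)) / 3 = -1.5/3 = -0.5
  s[B,B] = ((-0.5)·(-0.5) + (1.5)·(1.5) + (-0.5)·(-0.5) + (-0.5)·(-0.5)) / 3 = 3/3 = 1
  Sample standard deviations s_i = √(s[i,i]):
  s(A) = √(2.25) = 1.5
  s(B) = √(1) = 1

Step 3 — r_{ij} = s_{ij} / (s_i · s_j):
  r[A,A] = 1 (diagonal).
  r[A,B] = -0.5 / (1.5 · 1) = -0.5 / 1.5 = -0.3333
  r[B,B] = 1 (diagonal).

R is symmetric with unit diagonal. Assembling:

R = [[1, -0.3333],
 [-0.3333, 1]]


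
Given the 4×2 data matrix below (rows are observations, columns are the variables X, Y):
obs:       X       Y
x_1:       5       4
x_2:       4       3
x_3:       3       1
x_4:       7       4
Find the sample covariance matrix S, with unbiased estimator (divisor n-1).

Step 1 — column means:
  mean(X) = (5 + 4 + 3 + 7) / 4 = 19/4 = 4.75
  mean(Y) = (4 + 3 + 1 + 4) / 4 = 12/4 = 3

Step 2 — sample covariance S[i,j] = (1/(n-1)) · Σ_k (x_{k,i} - mean_i) · (x_{k,j} - mean_j), with n-1 = 3.
  S[X,X] = ((0.25)·(0.25) + (-0.75)·(-0.75) + (-1.75)·(-1.75) + (2.25)·(2.25)) / 3 = 8.75/3 = 2.9167
  S[X,Y] = ((0.25)·(1) + (-0.75)·(0) + (-1.75)·(-2) + (2.25)·(1)) / 3 = 6/3 = 2
  S[Y,Y] = ((1)·(1) + (0)·(0) + (-2)·(-2) + (1)·(1)) / 3 = 6/3 = 2

S is symmetric (S[j,i] = S[i,j]). Assembling:

S = [[2.9167, 2],
 [2, 2]]


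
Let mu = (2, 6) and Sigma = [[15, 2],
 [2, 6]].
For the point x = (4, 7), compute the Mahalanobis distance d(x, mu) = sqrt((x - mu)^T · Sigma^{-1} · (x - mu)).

Step 1 — centre the observation: (x - mu) = (2, 1).

Step 2 — invert Sigma. det(Sigma) = 15·6 - (2)² = 86.
  Sigma^{-1} = (1/det) · [[d, -b], [-b, a]] = [[0.0698, -0.0233],
 [-0.0233, 0.1744]].

Step 3 — form the quadratic (x - mu)^T · Sigma^{-1} · (x - mu):
  Sigma^{-1} · (x - mu) = (0.1163, 0.1279).
  (x - mu)^T · [Sigma^{-1} · (x - mu)] = (2)·(0.1163) + (1)·(0.1279) = 0.3605.

Step 4 — take square root: d = √(0.3605) ≈ 0.6004.

d(x, mu) = √(0.3605) ≈ 0.6004


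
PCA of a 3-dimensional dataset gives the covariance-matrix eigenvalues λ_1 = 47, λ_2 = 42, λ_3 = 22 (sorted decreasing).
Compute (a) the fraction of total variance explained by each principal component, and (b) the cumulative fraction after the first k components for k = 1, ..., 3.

Step 1 — total variance = trace(Sigma) = Σ λ_i = 47 + 42 + 22 = 111.

Step 2 — fraction explained by component i = λ_i / Σ λ:
  PC1: 47/111 = 0.4234
  PC2: 42/111 = 0.3784
  PC3: 22/111 = 0.1982

Step 3 — cumulative fraction after k components = (λ_1 + ... + λ_k) / Σ λ:
  k = 1: 47/111 = 0.4234
  k = 2: (47 + 42)/111 = 89/111 = 0.8018
  k = 3: (47 + 42 + 22)/111 = 111/111 = 1

Summary (fraction, with percent):

explained: PC1 0.4234 (42.34%), PC2 0.3784 (37.84%), PC3 0.1982 (19.82%);  cumulative: 0.4234, 0.8018, 1


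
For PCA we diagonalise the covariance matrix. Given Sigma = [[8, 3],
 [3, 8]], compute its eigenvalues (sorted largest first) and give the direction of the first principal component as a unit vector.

Step 1 — characteristic polynomial of 2×2 Sigma:
  det(Sigma - λI) = λ² - trace · λ + det = 0.
  trace = 8 + 8 = 16, det = 8·8 - (3)² = 55.
Step 2 — discriminant:
  Δ = trace² - 4·det = 256 - 220 = 36.
Step 3 — eigenvalues:
  λ = (trace ± √Δ)/2 = (16 ± 6)/2,
  λ_1 = 11,  λ_2 = 5.

Step 4 — unit eigenvector for λ_1: solve (Sigma - λ_1 I)v = 0. First row:
  (8 - 11)·v_x + (3)·v_y = 0, i.e. (-3)·v_x + (3)·v_y = 0,
  so v ∝ (b, λ_1 - a) = (3, 3) = u.
  ||u|| = √((3)² + (3)²) = √(18) ≈ 4.2426,
  v_1 = u/||u|| ≈ (0.7071, 0.7071) (||v_1|| = 1).

λ_1 = 11,  λ_2 = 5;  v_1 ≈ (0.7071, 0.7071)


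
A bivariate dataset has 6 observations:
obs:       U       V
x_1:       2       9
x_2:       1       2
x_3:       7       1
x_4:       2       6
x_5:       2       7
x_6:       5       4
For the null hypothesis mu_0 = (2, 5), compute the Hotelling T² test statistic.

Step 1 — sample mean vector:
  mean(U) = (2 + 1 + 7 + 2 + 2 + 5) / 6 = 19/6 = 3.1667
  mean(V) = (9 + 2 + 1 + 6 + 7 + 4) / 6 = 29/6 = 4.8333
  x̄ = (3.1667, 4.8333),  deviation x̄ - mu_0 = (3.1667, 4.8333) - (2, 5) = (1.1667, -0.1667).

Step 2 — sample covariance matrix, S[i,j] = (1/(n-1)) · Σ_k (x_{k,i} - mean_i) · (x_{k,j} - mean_j), divisor n-1 = 5:
  S[U,U] = ((-1.1667)·(-1.1667) + (-2.1667)·(-2.1667) + (3.8333)·(3.8333) + (-1.1667)·(-1.1667) + (-1.1667)·(-1.1667) + (1.8333)·(1.8333)) / 5 = 26.8333/5 = 5.3667
  S[U,V] = ((-1.1667)·(4.1667) + (-2.1667)·(-2.8333) + (3.8333)·(-3.8333) + (-1.1667)·(1.1667) + (-1.1667)·(2.1667) + (1.8333)·(-0.8333)) / 5 = -18.8333/5 = -3.7667
  S[V,V] = ((4.1667)·(4.1667) + (-2.8333)·(-2.8333) + (-3.8333)·(-3.8333) + (1.1667)·(1.1667) + (2.1667)·(2.1667) + (-0.8333)·(-0.8333)) / 5 = 46.8333/5 = 9.3667
  S = [[5.3667, -3.7667],
 [-3.7667, 9.3667]].

Step 3 — invert S. det(S) = 5.3667·9.3667 - (-3.7667)² = 36.08.
  S^{-1} = (1/det) · [[d, -b], [-b, a]] = [[0.2596, 0.1044],
 [0.1044, 0.1487]].

Step 4 — quadratic form (x̄ - mu_0)^T · S^{-1} · (x̄ - mu_0):
  S^{-1} · (x̄ - mu_0) = (0.2855, 0.097),
  (x̄ - mu_0)^T · [...] = (1.1667)·(0.2855) + (-0.1667)·(0.097) = 0.3169.

Step 5 — scale by n: T² = 6 · 0.3169 = 1.9013.

T² ≈ 1.9013


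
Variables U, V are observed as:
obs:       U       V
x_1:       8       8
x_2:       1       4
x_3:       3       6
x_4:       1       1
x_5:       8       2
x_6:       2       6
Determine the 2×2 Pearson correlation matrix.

Step 1 — column means:
  mean(U) = (8 + 1 + 3 + 1 + 8 + 2) / 6 = 23/6 = 3.8333
  mean(V) = (8 + 4 + 6 + 1 + 2 + 6) / 6 = 27/6 = 4.5

Step 2 — sample variances and covariances s[i,j] = (1/(n-1)) · Σ_k (x_{k,i} - mean_i) · (x_{k,j} - mean_j), with n-1 = 5:
  s[U,U] = ((4.1667)·(4.1667) + (-2.8333)·(-2.8333) + (-0.8333)·(-0.8333) + (-2.8333)·(-2.8333) + (4.1667)·(4.1667) + (-1.8333)·(-1.8333)) / 5 = 54.8333/5 = 10.9667
  s[U,V] = ((4.1667)·(3.5) + (-2.8333)·(-0.5) + (-0.8333)·(1.5) + (-2.8333)·(-3.5) + (4.1667)·(-2.5) + (-1.8333)·(1.5)) / 5 = 11.5/5 = 2.3
  s[V,V] = ((3.5)·(3.5) + (-0.5)·(-0.5) + (1.5)·(1.5) + (-3.5)·(-3.5) + (-2.5)·(-2.5) + (1.5)·(1.5)) / 5 = 35.5/5 = 7.1
  Sample standard deviations s_i = √(s[i,i]):
  s(U) = √(10.9667) = 3.3116
  s(V) = √(7.1) = 2.6646

Step 3 — r_{ij} = s_{ij} / (s_i · s_j):
  r[U,U] = 1 (diagonal).
  r[U,V] = 2.3 / (3.3116 · 2.6646) = 2.3 / 8.824 = 0.2607
  r[V,V] = 1 (diagonal).

R is symmetric with unit diagonal. Assembling:

R = [[1, 0.2607],
 [0.2607, 1]]


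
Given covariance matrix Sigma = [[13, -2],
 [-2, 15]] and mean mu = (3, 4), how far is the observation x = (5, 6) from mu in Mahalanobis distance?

Step 1 — centre the observation: (x - mu) = (2, 2).

Step 2 — invert Sigma. det(Sigma) = 13·15 - (-2)² = 191.
  Sigma^{-1} = (1/det) · [[d, -b], [-b, a]] = [[0.0785, 0.0105],
 [0.0105, 0.0681]].

Step 3 — form the quadratic (x - mu)^T · Sigma^{-1} · (x - mu):
  Sigma^{-1} · (x - mu) = (0.178, 0.1571).
  (x - mu)^T · [Sigma^{-1} · (x - mu)] = (2)·(0.178) + (2)·(0.1571) = 0.6702.

Step 4 — take square root: d = √(0.6702) ≈ 0.8186.

d(x, mu) = √(0.6702) ≈ 0.8186


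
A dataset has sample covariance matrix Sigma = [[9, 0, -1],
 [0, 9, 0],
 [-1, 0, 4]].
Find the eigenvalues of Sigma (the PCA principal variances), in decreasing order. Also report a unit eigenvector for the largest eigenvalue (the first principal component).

Step 1 — characteristic polynomial p(λ) = det(λI - Sigma) = λ³ - tr·λ² + c_1·λ - det, where tr = trace, c_1 = sum of the principal 2×2 minors, det = det(Sigma):
  tr = 9 + 9 + 4 = 22,
  c_1 = (9·9 - (0)²) + (9·4 - (-1)²) + (9·4 - (0)²) = 81 + 35 + 36 = 152,
  det = 9·(9·4 - (0)²) - (0)·((0)·4 - (0)·(-1)) + (-1)·((0)·(0) - 9·(-1)) = 9·(36) - (0)·(0) + (-1)·(9) = 315.
  So p(λ) = λ³ - 22λ² + 152λ - 315.
Step 2 — look for an integer root (rational root theorem: any rational root is an integer divisor of 315). Testing λ = 9:
  p(9) = 729 - 1782 + 1368 - 315 = 0  ✓
  Dividing out (λ - 9): p(λ) = (λ - 9)(λ² - 13λ + 35).
Step 3 — remaining eigenvalues from the quadratic λ² - 13λ + 35 = 0:
  Δ = 13² - 4·35 = 169 - 140 = 29,  λ = (13 ± √29)/2 = (13 ± 5.3852)/2 ≈ 9.1926 or 3.8074.
  Sorted: λ_1 = 9.1926,  λ_2 = 9,  λ_3 = 3.8074  (check: sum = 22 = tr ✓).

Step 4 — unit eigenvector for λ_1 ≈ 9.1926: v spans the null space of (Sigma - λ_1 I), whose rows are
  r_1 = (-0.1926, 0, -1),  r_2 = (0, -0.1926, 0),  r_3 = (-1, 0, -5.1926).
  v is orthogonal to every row, so take v ∝ r_1 × r_2 = ((0)·(0) - (-1)·(-0.1926), (-1)·(0) - (-0.1926)·(0), (-0.1926)·(-0.1926) - (0)·(0)) ≈ (-0.1926, 0, 0.0371).
  Rescale (multiply by -1 so the first nonzero entry is positive): u = (0.1926, 0, -0.0371).
  ||u|| = √((0.1926)² + (0)² + (-0.0371)²) = √(0.0385) ≈ 0.1961,  v_1 = u/||u|| ≈ (0.982, 0, -0.1891) (||v_1|| = 1).

λ_1 = 9.1926,  λ_2 = 9,  λ_3 = 3.8074;  v_1 ≈ (0.982, 0, -0.1891)


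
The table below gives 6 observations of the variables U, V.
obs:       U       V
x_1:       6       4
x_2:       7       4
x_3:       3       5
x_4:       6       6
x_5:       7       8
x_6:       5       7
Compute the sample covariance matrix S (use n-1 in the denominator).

Step 1 — column means:
  mean(U) = (6 + 7 + 3 + 6 + 7 + 5) / 6 = 34/6 = 5.6667
  mean(V) = (4 + 4 + 5 + 6 + 8 + 7) / 6 = 34/6 = 5.6667

Step 2 — sample covariance S[i,j] = (1/(n-1)) · Σ_k (x_{k,i} - mean_i) · (x_{k,j} - mean_j), with n-1 = 5.
  S[U,U] = ((0.3333)·(0.3333) + (1.3333)·(1.3333) + (-2.6667)·(-2.6667) + (0.3333)·(0.3333) + (1.3333)·(1.3333) + (-0.6667)·(-0.6667)) / 5 = 11.3333/5 = 2.2667
  S[U,V] = ((0.3333)·(-1.6667) + (1.3333)·(-1.6667) + (-2.6667)·(-0.6667) + (0.3333)·(0.3333) + (1.3333)·(2.3333) + (-0.6667)·(1.3333)) / 5 = 1.3333/5 = 0.2667
  S[V,V] = ((-1.6667)·(-1.6667) + (-1.6667)·(-1.6667) + (-0.6667)·(-0.6667) + (0.3333)·(0.3333) + (2.3333)·(2.3333) + (1.3333)·(1.3333)) / 5 = 13.3333/5 = 2.6667

S is symmetric (S[j,i] = S[i,j]). Assembling:

S = [[2.2667, 0.2667],
 [0.2667, 2.6667]]


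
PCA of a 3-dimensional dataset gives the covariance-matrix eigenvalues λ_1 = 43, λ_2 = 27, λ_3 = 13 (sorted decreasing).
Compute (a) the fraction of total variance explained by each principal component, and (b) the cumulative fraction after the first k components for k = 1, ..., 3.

Step 1 — total variance = trace(Sigma) = Σ λ_i = 43 + 27 + 13 = 83.

Step 2 — fraction explained by component i = λ_i / Σ λ:
  PC1: 43/83 = 0.5181
  PC2: 27/83 = 0.3253
  PC3: 13/83 = 0.1566

Step 3 — cumulative fraction after k components = (λ_1 + ... + λ_k) / Σ λ:
  k = 1: 43/83 = 0.5181
  k = 2: (43 + 27)/83 = 70/83 = 0.8434
  k = 3: (43 + 27 + 13)/83 = 83/83 = 1

Summary (fraction, with percent):

explained: PC1 0.5181 (51.81%), PC2 0.3253 (32.53%), PC3 0.1566 (15.66%);  cumulative: 0.5181, 0.8434, 1


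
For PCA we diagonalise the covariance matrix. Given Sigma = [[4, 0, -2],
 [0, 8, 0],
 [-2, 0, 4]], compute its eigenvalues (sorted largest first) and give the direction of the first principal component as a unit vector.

Step 1 — characteristic polynomial p(λ) = det(λI - Sigma) = λ³ - tr·λ² + c_1·λ - det, where tr = trace, c_1 = sum of the principal 2×2 minors, det = det(Sigma):
  tr = 4 + 8 + 4 = 16,
  c_1 = (4·8 - (0)²) + (4·4 - (-2)²) + (8·4 - (0)²) = 32 + 12 + 32 = 76,
  det = 4·(8·4 - (0)²) - (0)·((0)·4 - (0)·(-2)) + (-2)·((0)·(0) - 8·(-2)) = 4·(32) - (0)·(0) + (-2)·(16) = 96.
  So p(λ) = λ³ - 16λ² + 76λ - 96.
Step 2 — look for an integer root (rational root theorem: any rational root is an integer divisor of 96). Testing λ = 2:
  p(2) = 8 - 64 + 152 - 96 = 0  ✓
  Dividing out (λ - 2): p(λ) = (λ - 2)(λ² - 14λ + 48).
Step 3 — remaining eigenvalues from the quadratic λ² - 14λ + 48 = 0:
  Δ = 14² - 4·48 = 196 - 192 = 4,  λ = (14 ± √4)/2 = (14 ± 2)/2 = 8 or 6.
  Sorted: λ_1 = 8,  λ_2 = 6,  λ_3 = 2  (check: sum = 16 = tr ✓).

Step 4 — unit eigenvector for λ_1 = 8: v spans the null space of (Sigma - λ_1 I), whose rows are
  r_1 = (-4, 0, -2),  r_2 = (0, 0, 0),  r_3 = (-2, 0, -4).
  v is orthogonal to every row, so take v ∝ r_1 × r_3 = ((0)·(-4) - (-2)·(0), (-2)·(-2) - (-4)·(-4), (-4)·(0) - (0)·(-2)) = (0, -12, 0).
  Rescale (divide by 12; multiply by -1 so the first nonzero entry is positive): u = (0, 1, 0).
  ||u|| = √((0)² + (1)² + (0)²) = √(1) = 1,  v_1 = u/||u|| ≈ (0, 1, 0) (||v_1|| = 1).

λ_1 = 8,  λ_2 = 6,  λ_3 = 2;  v_1 ≈ (0, 1, 0)


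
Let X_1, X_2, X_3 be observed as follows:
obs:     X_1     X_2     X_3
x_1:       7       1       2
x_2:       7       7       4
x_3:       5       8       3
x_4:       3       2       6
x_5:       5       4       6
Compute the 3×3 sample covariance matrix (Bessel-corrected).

Step 1 — column means:
  mean(X_1) = (7 + 7 + 5 + 3 + 5) / 5 = 27/5 = 5.4
  mean(X_2) = (1 + 7 + 8 + 2 + 4) / 5 = 22/5 = 4.4
  mean(X_3) = (2 + 4 + 3 + 6 + 6) / 5 = 21/5 = 4.2

Step 2 — sample covariance S[i,j] = (1/(n-1)) · Σ_k (x_{k,i} - mean_i) · (x_{k,j} - mean_j), with n-1 = 4.
  S[X_1,X_1] = ((1.6)·(1.6) + (1.6)·(1.6) + (-0.4)·(-0.4) + (-2.4)·(-2.4) + (-0.4)·(-0.4)) / 4 = 11.2/4 = 2.8
  S[X_1,X_2] = ((1.6)·(-3.4) + (1.6)·(2.6) + (-0.4)·(3.6) + (-2.4)·(-2.4) + (-0.4)·(-0.4)) / 4 = 3.2/4 = 0.8
  S[X_1,X_3] = ((1.6)·(-2.2) + (1.6)·(-0.2) + (-0.4)·(-1.2) + (-2.4)·(1.8) + (-0.4)·(1.8)) / 4 = -8.4/4 = -2.1
  S[X_2,X_2] = ((-3.4)·(-3.4) + (2.6)·(2.6) + (3.6)·(3.6) + (-2.4)·(-2.4) + (-0.4)·(-0.4)) / 4 = 37.2/4 = 9.3
  S[X_2,X_3] = ((-3.4)·(-2.2) + (2.6)·(-0.2) + (3.6)·(-1.2) + (-2.4)·(1.8) + (-0.4)·(1.8)) / 4 = -2.4/4 = -0.6
  S[X_3,X_3] = ((-2.2)·(-2.2) + (-0.2)·(-0.2) + (-1.2)·(-1.2) + (1.8)·(1.8) + (1.8)·(1.8)) / 4 = 12.8/4 = 3.2

S is symmetric (S[j,i] = S[i,j]). Assembling:

S = [[2.8, 0.8, -2.1],
 [0.8, 9.3, -0.6],
 [-2.1, -0.6, 3.2]]
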